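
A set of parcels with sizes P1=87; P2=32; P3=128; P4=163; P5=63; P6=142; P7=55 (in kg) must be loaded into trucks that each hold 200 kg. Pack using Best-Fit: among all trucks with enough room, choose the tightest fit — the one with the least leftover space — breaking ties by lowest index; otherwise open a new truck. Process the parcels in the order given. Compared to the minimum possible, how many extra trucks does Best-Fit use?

Best-Fit: [87,32] [128,63] [163] [142,55] → 4 trucks.
Total size 670 kg; any packing needs at least ⌈670/200⌉ = 4 trucks.
So 4 is already optimal.

0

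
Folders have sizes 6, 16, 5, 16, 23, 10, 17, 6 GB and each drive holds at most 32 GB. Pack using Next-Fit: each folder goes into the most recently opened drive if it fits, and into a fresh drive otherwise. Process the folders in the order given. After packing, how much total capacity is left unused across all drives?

61

drive 1: place 6 GB, 26 GB left
drive 1: place 16 GB, 10 GB left
drive 1: place 5 GB, 5 GB left
drive 2: place 16 GB, 16 GB left
drive 3: place 23 GB, 9 GB left
drive 4: place 10 GB, 22 GB left
drive 4: place 17 GB, 5 GB left
drive 5: place 6 GB, 26 GB left
5 drives × 32 GB = 160 GB; used 99 GB; unused 61 GB.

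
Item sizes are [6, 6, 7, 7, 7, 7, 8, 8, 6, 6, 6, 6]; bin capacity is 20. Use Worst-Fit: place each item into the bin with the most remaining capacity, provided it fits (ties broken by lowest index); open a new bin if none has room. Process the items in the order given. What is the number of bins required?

6 → bin 1 (remaining 14)
6 → bin 1 (remaining 8)
7 → bin 1 (remaining 1)
7 → bin 2 (remaining 13)
7 → bin 2 (remaining 6)
7 → bin 3 (remaining 13)
8 → bin 3 (remaining 5)
8 → bin 4 (remaining 12)
6 → bin 4 (remaining 6)
6 → bin 2 (remaining 0)
6 → bin 4 (remaining 0)
6 → bin 5 (remaining 14)

5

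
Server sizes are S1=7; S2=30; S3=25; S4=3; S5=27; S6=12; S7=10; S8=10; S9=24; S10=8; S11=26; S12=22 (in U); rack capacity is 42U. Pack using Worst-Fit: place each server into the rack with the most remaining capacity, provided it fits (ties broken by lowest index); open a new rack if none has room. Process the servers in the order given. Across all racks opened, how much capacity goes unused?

48

S1 (7U) → rack 1 (remaining 35U)
S2 (30U) → rack 1 (remaining 5U)
S3 (25U) → rack 2 (remaining 17U)
S4 (3U) → rack 2 (remaining 14U)
S5 (27U) → rack 3 (remaining 15U)
S6 (12U) → rack 3 (remaining 3U)
S7 (10U) → rack 2 (remaining 4U)
S8 (10U) → rack 4 (remaining 32U)
S9 (24U) → rack 4 (remaining 8U)
S10 (8U) → rack 4 (remaining 0U)
S11 (26U) → rack 5 (remaining 16U)
S12 (22U) → rack 6 (remaining 20U)
6 racks × 42U = 252U; used 204U; unused 48U.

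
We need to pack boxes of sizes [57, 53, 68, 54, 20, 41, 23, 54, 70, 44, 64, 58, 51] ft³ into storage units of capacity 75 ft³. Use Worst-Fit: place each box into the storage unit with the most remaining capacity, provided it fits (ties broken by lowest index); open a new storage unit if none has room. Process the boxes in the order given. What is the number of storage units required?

57 ft³ → storage unit 1 (remaining 18 ft³)
53 ft³ → storage unit 2 (remaining 22 ft³)
68 ft³ → storage unit 3 (remaining 7 ft³)
54 ft³ → storage unit 4 (remaining 21 ft³)
20 ft³ → storage unit 2 (remaining 2 ft³)
41 ft³ → storage unit 5 (remaining 34 ft³)
23 ft³ → storage unit 5 (remaining 11 ft³)
54 ft³ → storage unit 6 (remaining 21 ft³)
70 ft³ → storage unit 7 (remaining 5 ft³)
44 ft³ → storage unit 8 (remaining 31 ft³)
64 ft³ → storage unit 9 (remaining 11 ft³)
58 ft³ → storage unit 10 (remaining 17 ft³)
51 ft³ → storage unit 11 (remaining 24 ft³)

11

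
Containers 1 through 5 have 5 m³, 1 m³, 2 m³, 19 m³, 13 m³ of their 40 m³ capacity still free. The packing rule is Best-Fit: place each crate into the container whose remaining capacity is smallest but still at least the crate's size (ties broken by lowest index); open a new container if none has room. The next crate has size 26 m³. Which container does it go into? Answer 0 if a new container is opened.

No container has ≥ 26 m³ free, so a new container is opened.

0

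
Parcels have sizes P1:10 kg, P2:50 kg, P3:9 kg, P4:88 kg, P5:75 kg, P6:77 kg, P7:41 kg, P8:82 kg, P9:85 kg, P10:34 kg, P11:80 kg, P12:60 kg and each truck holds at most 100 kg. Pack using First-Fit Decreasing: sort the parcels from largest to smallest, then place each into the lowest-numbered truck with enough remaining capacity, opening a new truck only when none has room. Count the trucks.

Sorted descending: 88, 85, 82, 80, 77, 75, 60, 50, 41, 34, 10, 9.
truck 1: place 88 kg, 12 kg left
truck 2: place 85 kg, 15 kg left
truck 3: place 82 kg, 18 kg left
truck 4: place 80 kg, 20 kg left
truck 5: place 77 kg, 23 kg left
truck 6: place 75 kg, 25 kg left
truck 7: place 60 kg, 40 kg left
truck 8: place 50 kg, 50 kg left
truck 8: place 41 kg, 9 kg left
truck 7: place 34 kg, 6 kg left
truck 1: place 10 kg, 2 kg left
truck 2: place 9 kg, 6 kg left

8 trucks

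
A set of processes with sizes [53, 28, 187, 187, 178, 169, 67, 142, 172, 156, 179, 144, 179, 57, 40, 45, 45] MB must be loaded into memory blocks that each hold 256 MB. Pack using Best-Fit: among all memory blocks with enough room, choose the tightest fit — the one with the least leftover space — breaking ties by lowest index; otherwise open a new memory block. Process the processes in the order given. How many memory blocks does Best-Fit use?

10 memory blocks

53 MB → memory block 1 (remaining 203 MB)
28 MB → memory block 1 (remaining 175 MB)
187 MB → memory block 2 (remaining 69 MB)
187 MB → memory block 3 (remaining 69 MB)
178 MB → memory block 4 (remaining 78 MB)
169 MB → memory block 1 (remaining 6 MB)
67 MB → memory block 2 (remaining 2 MB)
142 MB → memory block 5 (remaining 114 MB)
172 MB → memory block 6 (remaining 84 MB)
156 MB → memory block 7 (remaining 100 MB)
179 MB → memory block 8 (remaining 77 MB)
144 MB → memory block 9 (remaining 112 MB)
179 MB → memory block 10 (remaining 77 MB)
57 MB → memory block 3 (remaining 12 MB)
40 MB → memory block 8 (remaining 37 MB)
45 MB → memory block 10 (remaining 32 MB)
45 MB → memory block 4 (remaining 33 MB)
Final memory blocks: [53,28,169] [187,67] [187,57] [178,45] [142] [172] [156] [179,40] [144] [179,45].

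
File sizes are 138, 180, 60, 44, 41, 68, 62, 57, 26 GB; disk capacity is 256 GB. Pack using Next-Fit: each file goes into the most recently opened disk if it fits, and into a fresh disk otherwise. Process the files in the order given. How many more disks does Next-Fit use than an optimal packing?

1

Next-Fit: [138] [180,60] [44,41,68,62] [57,26] → 4 disks.
Total size 676 GB; any packing needs at least ⌈676/256⌉ = 3 disks.
An optimal packing achieves that bound: [180,68] [138,62,44] [60,57,41,26] → 3 disks.
Excess: 4 − 3 = 1.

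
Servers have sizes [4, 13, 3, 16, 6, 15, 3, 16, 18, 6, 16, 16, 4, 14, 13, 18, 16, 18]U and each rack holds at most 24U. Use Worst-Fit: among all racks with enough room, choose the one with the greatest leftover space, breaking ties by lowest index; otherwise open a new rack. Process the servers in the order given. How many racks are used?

rack 1: place 4U, 20U left
rack 1: place 13U, 7U left
rack 1: place 3U, 4U left
rack 2: place 16U, 8U left
rack 2: place 6U, 2U left
rack 3: place 15U, 9U left
rack 3: place 3U, 6U left
rack 4: place 16U, 8U left
rack 5: place 18U, 6U left
rack 4: place 6U, 2U left
rack 6: place 16U, 8U left
rack 7: place 16U, 8U left
rack 6: place 4U, 4U left
rack 8: place 14U, 10U left
rack 9: place 13U, 11U left
rack 10: place 18U, 6U left
rack 11: place 16U, 8U left
rack 12: place 18U, 6U left
Final racks: [4,13,3] [16,6] [15,3] [16,6] [18] [16,4] [16] [14] [13] [18] [16] [18].

12 racks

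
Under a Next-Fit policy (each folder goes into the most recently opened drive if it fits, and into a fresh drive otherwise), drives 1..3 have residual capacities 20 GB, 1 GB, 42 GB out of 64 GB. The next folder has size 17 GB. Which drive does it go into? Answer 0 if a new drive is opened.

3

Next-Fit only looks at drive 3, which has 42 GB free.
17 GB fits there.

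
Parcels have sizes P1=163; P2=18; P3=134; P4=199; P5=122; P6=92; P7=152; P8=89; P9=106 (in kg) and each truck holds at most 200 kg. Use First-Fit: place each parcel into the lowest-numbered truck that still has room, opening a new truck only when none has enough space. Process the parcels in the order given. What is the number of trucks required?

P1 (163 kg) → truck 1 (remaining 37 kg)
P2 (18 kg) → truck 1 (remaining 19 kg)
P3 (134 kg) → truck 2 (remaining 66 kg)
P4 (199 kg) → truck 3 (remaining 1 kg)
P5 (122 kg) → truck 4 (remaining 78 kg)
P6 (92 kg) → truck 5 (remaining 108 kg)
P7 (152 kg) → truck 6 (remaining 48 kg)
P8 (89 kg) → truck 5 (remaining 19 kg)
P9 (106 kg) → truck 7 (remaining 94 kg)

7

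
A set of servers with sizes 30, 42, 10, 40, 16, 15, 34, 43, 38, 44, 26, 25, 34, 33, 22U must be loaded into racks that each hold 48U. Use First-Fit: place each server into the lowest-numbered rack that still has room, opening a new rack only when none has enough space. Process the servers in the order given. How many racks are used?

12

30U → rack 1 (remaining 18U)
42U → rack 2 (remaining 6U)
10U → rack 1 (remaining 8U)
40U → rack 3 (remaining 8U)
16U → rack 4 (remaining 32U)
15U → rack 4 (remaining 17U)
34U → rack 5 (remaining 14U)
43U → rack 6 (remaining 5U)
38U → rack 7 (remaining 10U)
44U → rack 8 (remaining 4U)
26U → rack 9 (remaining 22U)
25U → rack 10 (remaining 23U)
34U → rack 11 (remaining 14U)
33U → rack 12 (remaining 15U)
22U → rack 9 (remaining 0U)
Final racks: [30,10] [42] [40] [16,15] [34] [43] [38] [44] [26,22] [25] [34] [33].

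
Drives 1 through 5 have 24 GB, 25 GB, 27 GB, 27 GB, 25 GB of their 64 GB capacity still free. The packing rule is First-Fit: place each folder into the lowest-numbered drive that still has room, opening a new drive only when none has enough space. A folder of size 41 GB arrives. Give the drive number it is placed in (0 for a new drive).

0

No drive has ≥ 41 GB free, so a new drive is opened.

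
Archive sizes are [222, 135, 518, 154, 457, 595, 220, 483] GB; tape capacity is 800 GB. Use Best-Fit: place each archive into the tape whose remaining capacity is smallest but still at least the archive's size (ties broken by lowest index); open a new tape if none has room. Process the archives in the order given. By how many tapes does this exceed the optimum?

1

Best-Fit: [222,135] [518,154] [457,220] [595] [483] → 5 tapes.
Total size 2784 GB; any packing needs at least ⌈2784/800⌉ = 4 tapes.
An optimal packing achieves that bound: [595,154] [518,222] [483,220] [457,135] → 4 tapes.
Excess: 5 − 4 = 1.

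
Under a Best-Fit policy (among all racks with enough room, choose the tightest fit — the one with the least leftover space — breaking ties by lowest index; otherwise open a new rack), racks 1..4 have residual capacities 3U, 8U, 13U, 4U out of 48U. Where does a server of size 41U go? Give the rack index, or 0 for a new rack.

No rack has ≥ 41U free, so a new rack is opened.

0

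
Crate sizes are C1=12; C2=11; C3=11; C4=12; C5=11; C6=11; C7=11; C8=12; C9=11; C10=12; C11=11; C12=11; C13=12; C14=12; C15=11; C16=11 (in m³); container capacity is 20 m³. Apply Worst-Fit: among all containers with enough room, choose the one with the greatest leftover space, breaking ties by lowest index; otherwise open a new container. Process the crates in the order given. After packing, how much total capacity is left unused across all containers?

138

C1 (12 m³) → container 1 (remaining 8 m³)
C2 (11 m³) → container 2 (remaining 9 m³)
C3 (11 m³) → container 3 (remaining 9 m³)
C4 (12 m³) → container 4 (remaining 8 m³)
C5 (11 m³) → container 5 (remaining 9 m³)
C6 (11 m³) → container 6 (remaining 9 m³)
C7 (11 m³) → container 7 (remaining 9 m³)
C8 (12 m³) → container 8 (remaining 8 m³)
C9 (11 m³) → container 9 (remaining 9 m³)
C10 (12 m³) → container 10 (remaining 8 m³)
C11 (11 m³) → container 11 (remaining 9 m³)
C12 (11 m³) → container 12 (remaining 9 m³)
C13 (12 m³) → container 13 (remaining 8 m³)
C14 (12 m³) → container 14 (remaining 8 m³)
C15 (11 m³) → container 15 (remaining 9 m³)
C16 (11 m³) → container 16 (remaining 9 m³)
16 containers × 20 m³ = 320 m³; used 182 m³; unused 138 m³.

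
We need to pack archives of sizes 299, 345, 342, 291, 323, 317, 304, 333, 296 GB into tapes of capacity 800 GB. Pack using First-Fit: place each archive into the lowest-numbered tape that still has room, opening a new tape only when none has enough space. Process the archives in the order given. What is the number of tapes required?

299 GB → tape 1 (remaining 501 GB)
345 GB → tape 1 (remaining 156 GB)
342 GB → tape 2 (remaining 458 GB)
291 GB → tape 2 (remaining 167 GB)
323 GB → tape 3 (remaining 477 GB)
317 GB → tape 3 (remaining 160 GB)
304 GB → tape 4 (remaining 496 GB)
333 GB → tape 4 (remaining 163 GB)
296 GB → tape 5 (remaining 504 GB)

5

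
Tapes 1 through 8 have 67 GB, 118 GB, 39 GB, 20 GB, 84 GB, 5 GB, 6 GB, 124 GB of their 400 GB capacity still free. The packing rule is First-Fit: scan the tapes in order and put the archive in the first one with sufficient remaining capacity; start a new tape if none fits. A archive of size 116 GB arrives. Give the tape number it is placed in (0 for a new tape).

Tapes with room: tape 2 (118 GB), tape 8 (124 GB).
The first with room is tape 2.

2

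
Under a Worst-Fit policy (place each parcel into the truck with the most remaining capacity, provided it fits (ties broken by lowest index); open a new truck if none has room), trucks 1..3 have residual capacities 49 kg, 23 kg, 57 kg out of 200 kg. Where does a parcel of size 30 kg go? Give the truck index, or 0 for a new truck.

Trucks with room: truck 1 (49 kg), truck 3 (57 kg).
Most room is truck 3 with 57 kg free.

3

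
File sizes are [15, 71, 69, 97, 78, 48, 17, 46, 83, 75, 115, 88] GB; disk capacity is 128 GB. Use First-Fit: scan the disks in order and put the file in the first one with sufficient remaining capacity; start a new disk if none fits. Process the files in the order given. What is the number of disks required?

Put 15 GB in disk 1; 113 GB remain.
Put 71 GB in disk 1; 42 GB remain.
Put 69 GB in disk 2; 59 GB remain.
Put 97 GB in disk 3; 31 GB remain.
Put 78 GB in disk 4; 50 GB remain.
Put 48 GB in disk 2; 11 GB remain.
Put 17 GB in disk 1; 25 GB remain.
Put 46 GB in disk 4; 4 GB remain.
Put 83 GB in disk 5; 45 GB remain.
Put 75 GB in disk 6; 53 GB remain.
Put 115 GB in disk 7; 13 GB remain.
Put 88 GB in disk 8; 40 GB remain.
Final disks: [15,71,17] [69,48] [97] [78,46] [83] [75] [115] [88].

8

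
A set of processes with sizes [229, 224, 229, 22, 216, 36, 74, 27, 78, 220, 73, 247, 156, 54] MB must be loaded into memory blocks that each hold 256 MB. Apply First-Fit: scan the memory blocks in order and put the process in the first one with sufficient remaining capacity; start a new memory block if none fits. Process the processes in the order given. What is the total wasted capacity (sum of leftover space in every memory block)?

163

memory block 1: place 229 MB, 27 MB left
memory block 2: place 224 MB, 32 MB left
memory block 3: place 229 MB, 27 MB left
memory block 1: place 22 MB, 5 MB left
memory block 4: place 216 MB, 40 MB left
memory block 4: place 36 MB, 4 MB left
memory block 5: place 74 MB, 182 MB left
memory block 2: place 27 MB, 5 MB left
memory block 5: place 78 MB, 104 MB left
memory block 6: place 220 MB, 36 MB left
memory block 5: place 73 MB, 31 MB left
memory block 7: place 247 MB, 9 MB left
memory block 8: place 156 MB, 100 MB left
memory block 8: place 54 MB, 46 MB left
8 memory blocks × 256 MB = 2048 MB; used 1885 MB; unused 163 MB.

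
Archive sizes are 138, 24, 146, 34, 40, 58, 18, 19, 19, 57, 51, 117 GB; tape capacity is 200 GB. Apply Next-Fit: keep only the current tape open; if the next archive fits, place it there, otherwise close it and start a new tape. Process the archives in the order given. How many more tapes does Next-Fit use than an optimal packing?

1

Next-Fit: [138,24] [146,34] [40,58,18,19,19] [57,51] [117] → 5 tapes.
Total size 721 GB; any packing needs at least ⌈721/200⌉ = 4 tapes.
An optimal packing achieves that bound: [146,51] [138,58] [117,57,24] [40,34,19,19,18] → 4 tapes.
Excess: 5 − 4 = 1.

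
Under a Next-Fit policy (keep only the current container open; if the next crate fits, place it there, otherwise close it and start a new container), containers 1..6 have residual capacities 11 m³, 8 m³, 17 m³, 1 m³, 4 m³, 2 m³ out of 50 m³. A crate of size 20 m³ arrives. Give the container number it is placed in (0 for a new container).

Next-Fit only looks at container 6, which has 2 m³ free.
20 m³ does not fit, so a new container is opened.

0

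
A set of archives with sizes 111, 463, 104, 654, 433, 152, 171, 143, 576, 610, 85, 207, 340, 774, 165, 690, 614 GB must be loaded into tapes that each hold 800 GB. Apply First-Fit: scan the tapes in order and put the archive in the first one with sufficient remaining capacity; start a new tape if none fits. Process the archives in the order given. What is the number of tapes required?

111 GB → tape 1 (remaining 689 GB)
463 GB → tape 1 (remaining 226 GB)
104 GB → tape 1 (remaining 122 GB)
654 GB → tape 2 (remaining 146 GB)
433 GB → tape 3 (remaining 367 GB)
152 GB → tape 3 (remaining 215 GB)
171 GB → tape 3 (remaining 44 GB)
143 GB → tape 2 (remaining 3 GB)
576 GB → tape 4 (remaining 224 GB)
610 GB → tape 5 (remaining 190 GB)
85 GB → tape 1 (remaining 37 GB)
207 GB → tape 4 (remaining 17 GB)
340 GB → tape 6 (remaining 460 GB)
774 GB → tape 7 (remaining 26 GB)
165 GB → tape 5 (remaining 25 GB)
690 GB → tape 8 (remaining 110 GB)
614 GB → tape 9 (remaining 186 GB)

9 tapes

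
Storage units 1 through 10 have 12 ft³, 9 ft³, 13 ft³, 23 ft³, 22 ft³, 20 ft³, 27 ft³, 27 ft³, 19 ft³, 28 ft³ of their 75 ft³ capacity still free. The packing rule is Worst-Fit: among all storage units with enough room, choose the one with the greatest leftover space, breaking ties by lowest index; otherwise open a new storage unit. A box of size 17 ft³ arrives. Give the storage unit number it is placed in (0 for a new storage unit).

10

Storage units with room: storage unit 4 (23 ft³), storage unit 5 (22 ft³), storage unit 6 (20 ft³), storage unit 7 (27 ft³), storage unit 8 (27 ft³), storage unit 9 (19 ft³), storage unit 10 (28 ft³).
Most room is storage unit 10 with 28 ft³ free.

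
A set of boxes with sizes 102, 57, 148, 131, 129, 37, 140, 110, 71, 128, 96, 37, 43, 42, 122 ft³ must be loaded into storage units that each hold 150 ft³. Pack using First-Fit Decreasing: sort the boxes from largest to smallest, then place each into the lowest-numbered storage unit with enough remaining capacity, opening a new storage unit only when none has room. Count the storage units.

11 storage units

Sorted descending: 148, 140, 131, 129, 128, 122, 110, 102, 96, 71, 57, 43, 42, 37, 37.
storage unit 1: place 148 ft³, 2 ft³ left
storage unit 2: place 140 ft³, 10 ft³ left
storage unit 3: place 131 ft³, 19 ft³ left
storage unit 4: place 129 ft³, 21 ft³ left
storage unit 5: place 128 ft³, 22 ft³ left
storage unit 6: place 122 ft³, 28 ft³ left
storage unit 7: place 110 ft³, 40 ft³ left
storage unit 8: place 102 ft³, 48 ft³ left
storage unit 9: place 96 ft³, 54 ft³ left
storage unit 10: place 71 ft³, 79 ft³ left
storage unit 10: place 57 ft³, 22 ft³ left
storage unit 8: place 43 ft³, 5 ft³ left
storage unit 9: place 42 ft³, 12 ft³ left
storage unit 7: place 37 ft³, 3 ft³ left
storage unit 11: place 37 ft³, 113 ft³ left
Final storage units: [148] [140] [131] [129] [128] [122] [110,37] [102,43] [96,42] [71,57] [37].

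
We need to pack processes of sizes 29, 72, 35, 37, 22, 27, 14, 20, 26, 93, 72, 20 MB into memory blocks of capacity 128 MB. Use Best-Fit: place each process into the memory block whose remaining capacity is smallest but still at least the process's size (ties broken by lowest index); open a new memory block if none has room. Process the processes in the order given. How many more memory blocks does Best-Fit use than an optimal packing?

Best-Fit: [29,72,22] [35,37,27,14] [20,26,72] [93,20] → 4 memory blocks.
Total size 467 MB; any packing needs at least ⌈467/128⌉ = 4 memory blocks.
So 4 is already optimal.

0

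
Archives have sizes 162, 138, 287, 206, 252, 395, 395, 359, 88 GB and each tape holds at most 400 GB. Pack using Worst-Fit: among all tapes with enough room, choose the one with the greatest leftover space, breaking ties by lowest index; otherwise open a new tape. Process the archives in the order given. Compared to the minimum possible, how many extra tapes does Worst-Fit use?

1

Worst-Fit: [162,138] [287] [206,88] [252] [395] [395] [359] → 7 tapes.
Total size 2282 GB; any packing needs at least ⌈2282/400⌉ = 6 tapes.
An optimal packing achieves that bound: [395] [395] [359] [287,88] [252,138] [206,162] → 6 tapes.
Excess: 7 − 6 = 1.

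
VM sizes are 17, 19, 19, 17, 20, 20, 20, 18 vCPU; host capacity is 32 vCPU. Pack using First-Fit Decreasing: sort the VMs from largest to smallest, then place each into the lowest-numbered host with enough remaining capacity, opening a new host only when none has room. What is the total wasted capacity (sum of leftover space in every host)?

Sorted descending: 20, 20, 20, 19, 19, 18, 17, 17.
host 1: place 20 vCPU, 12 vCPU left
host 2: place 20 vCPU, 12 vCPU left
host 3: place 20 vCPU, 12 vCPU left
host 4: place 19 vCPU, 13 vCPU left
host 5: place 19 vCPU, 13 vCPU left
host 6: place 18 vCPU, 14 vCPU left
host 7: place 17 vCPU, 15 vCPU left
host 8: place 17 vCPU, 15 vCPU left
8 hosts × 32 vCPU = 256 vCPU; used 150 vCPU; unused 106 vCPU.

106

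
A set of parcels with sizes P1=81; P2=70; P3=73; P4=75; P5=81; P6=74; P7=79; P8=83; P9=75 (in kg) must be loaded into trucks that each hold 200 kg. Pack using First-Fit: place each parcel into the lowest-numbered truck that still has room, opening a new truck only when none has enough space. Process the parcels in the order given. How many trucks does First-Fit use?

5 trucks

truck 1: place P1 (81 kg), 119 kg left
truck 1: place P2 (70 kg), 49 kg left
truck 2: place P3 (73 kg), 127 kg left
truck 2: place P4 (75 kg), 52 kg left
truck 3: place P5 (81 kg), 119 kg left
truck 3: place P6 (74 kg), 45 kg left
truck 4: place P7 (79 kg), 121 kg left
truck 4: place P8 (83 kg), 38 kg left
truck 5: place P9 (75 kg), 125 kg left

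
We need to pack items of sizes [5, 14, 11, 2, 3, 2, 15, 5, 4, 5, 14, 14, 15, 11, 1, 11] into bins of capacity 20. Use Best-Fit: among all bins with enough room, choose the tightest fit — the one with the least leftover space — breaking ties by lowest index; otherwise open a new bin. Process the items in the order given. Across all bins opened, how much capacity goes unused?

Put 5 in bin 1; 15 remain.
Put 14 in bin 1; 1 remain.
Put 11 in bin 2; 9 remain.
Put 2 in bin 2; 7 remain.
Put 3 in bin 2; 4 remain.
Put 2 in bin 2; 2 remain.
Put 15 in bin 3; 5 remain.
Put 5 in bin 3; 0 remain.
Put 4 in bin 4; 16 remain.
Put 5 in bin 4; 11 remain.
Put 14 in bin 5; 6 remain.
Put 14 in bin 6; 6 remain.
Put 15 in bin 7; 5 remain.
Put 11 in bin 4; 0 remain.
Put 1 in bin 1; 0 remain.
Put 11 in bin 8; 9 remain.
8 bins × 20 = 160; used 132; unused 28.

28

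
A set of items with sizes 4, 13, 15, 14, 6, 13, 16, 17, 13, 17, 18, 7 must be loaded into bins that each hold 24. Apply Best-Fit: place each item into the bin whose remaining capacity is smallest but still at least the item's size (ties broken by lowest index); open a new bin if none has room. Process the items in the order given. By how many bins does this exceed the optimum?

Best-Fit: [4,13,6] [15] [14] [13] [16] [17,7] [13] [17] [18] → 9 bins.
9 items exceed 12 (half the capacity), and no two of those can share a bin, so at least 9 bins are needed.
So 9 is already optimal.

0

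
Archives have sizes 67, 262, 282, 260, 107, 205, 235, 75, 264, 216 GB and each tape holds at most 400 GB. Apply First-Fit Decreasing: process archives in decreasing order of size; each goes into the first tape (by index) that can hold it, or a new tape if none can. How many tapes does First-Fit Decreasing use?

7

Sorted descending: 282, 264, 262, 260, 235, 216, 205, 107, 75, 67.
tape 1: place 282 GB, 118 GB left
tape 2: place 264 GB, 136 GB left
tape 3: place 262 GB, 138 GB left
tape 4: place 260 GB, 140 GB left
tape 5: place 235 GB, 165 GB left
tape 6: place 216 GB, 184 GB left
tape 7: place 205 GB, 195 GB left
tape 1: place 107 GB, 11 GB left
tape 2: place 75 GB, 61 GB left
tape 3: place 67 GB, 71 GB left
Final tapes: [282,107] [264,75] [262,67] [260] [235] [216] [205].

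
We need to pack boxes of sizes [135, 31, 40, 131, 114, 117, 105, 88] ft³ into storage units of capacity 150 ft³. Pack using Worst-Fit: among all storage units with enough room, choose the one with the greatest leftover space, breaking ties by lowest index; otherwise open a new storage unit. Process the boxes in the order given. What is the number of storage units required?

7

storage unit 1: place 135 ft³, 15 ft³ left
storage unit 2: place 31 ft³, 119 ft³ left
storage unit 2: place 40 ft³, 79 ft³ left
storage unit 3: place 131 ft³, 19 ft³ left
storage unit 4: place 114 ft³, 36 ft³ left
storage unit 5: place 117 ft³, 33 ft³ left
storage unit 6: place 105 ft³, 45 ft³ left
storage unit 7: place 88 ft³, 62 ft³ left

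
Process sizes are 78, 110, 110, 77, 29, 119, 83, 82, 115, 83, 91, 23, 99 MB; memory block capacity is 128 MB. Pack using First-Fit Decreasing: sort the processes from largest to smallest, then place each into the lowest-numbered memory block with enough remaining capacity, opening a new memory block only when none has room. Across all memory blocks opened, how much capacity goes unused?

309

Sorted descending: 119, 115, 110, 110, 99, 91, 83, 83, 82, 78, 77, 29, 23.
Put 119 MB in memory block 1; 9 MB remain.
Put 115 MB in memory block 2; 13 MB remain.
Put 110 MB in memory block 3; 18 MB remain.
Put 110 MB in memory block 4; 18 MB remain.
Put 99 MB in memory block 5; 29 MB remain.
Put 91 MB in memory block 6; 37 MB remain.
Put 83 MB in memory block 7; 45 MB remain.
Put 83 MB in memory block 8; 45 MB remain.
Put 82 MB in memory block 9; 46 MB remain.
Put 78 MB in memory block 10; 50 MB remain.
Put 77 MB in memory block 11; 51 MB remain.
Put 29 MB in memory block 5; 0 MB remain.
Put 23 MB in memory block 6; 14 MB remain.
11 memory blocks × 128 MB = 1408 MB; used 1099 MB; unused 309 MB.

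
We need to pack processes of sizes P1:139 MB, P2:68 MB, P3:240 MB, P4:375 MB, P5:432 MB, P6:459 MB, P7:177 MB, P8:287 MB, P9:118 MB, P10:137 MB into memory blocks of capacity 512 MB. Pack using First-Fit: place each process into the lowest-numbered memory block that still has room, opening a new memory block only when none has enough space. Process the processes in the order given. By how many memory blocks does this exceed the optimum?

1

First-Fit: [139,68,240] [375,118] [432] [459] [177,287] [137] → 6 memory blocks.
Total size 2432 MB; any packing needs at least ⌈2432/512⌉ = 5 memory blocks.
An optimal packing achieves that bound: [459] [432,68] [375,137] [287,177] [240,139,118] → 5 memory blocks.
Excess: 6 − 5 = 1.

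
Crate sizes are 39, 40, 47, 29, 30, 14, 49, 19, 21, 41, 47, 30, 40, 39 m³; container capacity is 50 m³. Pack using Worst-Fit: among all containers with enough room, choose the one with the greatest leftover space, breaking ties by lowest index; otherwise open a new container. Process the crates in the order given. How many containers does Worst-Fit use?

12

39 m³ → container 1 (remaining 11 m³)
40 m³ → container 2 (remaining 10 m³)
47 m³ → container 3 (remaining 3 m³)
29 m³ → container 4 (remaining 21 m³)
30 m³ → container 5 (remaining 20 m³)
14 m³ → container 4 (remaining 7 m³)
49 m³ → container 6 (remaining 1 m³)
19 m³ → container 5 (remaining 1 m³)
21 m³ → container 7 (remaining 29 m³)
41 m³ → container 8 (remaining 9 m³)
47 m³ → container 9 (remaining 3 m³)
30 m³ → container 10 (remaining 20 m³)
40 m³ → container 11 (remaining 10 m³)
39 m³ → container 12 (remaining 11 m³)
Final containers: [39] [40] [47] [29,14] [30,19] [49] [21] [41] [47] [30] [40] [39].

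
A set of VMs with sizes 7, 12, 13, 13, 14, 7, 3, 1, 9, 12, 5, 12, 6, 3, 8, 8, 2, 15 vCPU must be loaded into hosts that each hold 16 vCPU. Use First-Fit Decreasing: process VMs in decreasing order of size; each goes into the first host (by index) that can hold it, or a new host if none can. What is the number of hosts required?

Sorted descending: 15, 14, 13, 13, 12, 12, 12, 9, 8, 8, 7, 7, 6, 5, 3, 3, 2, 1.
Put 15 vCPU in host 1; 1 vCPU remain.
Put 14 vCPU in host 2; 2 vCPU remain.
Put 13 vCPU in host 3; 3 vCPU remain.
Put 13 vCPU in host 4; 3 vCPU remain.
Put 12 vCPU in host 5; 4 vCPU remain.
Put 12 vCPU in host 6; 4 vCPU remain.
Put 12 vCPU in host 7; 4 vCPU remain.
Put 9 vCPU in host 8; 7 vCPU remain.
Put 8 vCPU in host 9; 8 vCPU remain.
Put 8 vCPU in host 9; 0 vCPU remain.
Put 7 vCPU in host 8; 0 vCPU remain.
Put 7 vCPU in host 10; 9 vCPU remain.
Put 6 vCPU in host 10; 3 vCPU remain.
Put 5 vCPU in host 11; 11 vCPU remain.
Put 3 vCPU in host 3; 0 vCPU remain.
Put 3 vCPU in host 4; 0 vCPU remain.
Put 2 vCPU in host 2; 0 vCPU remain.
Put 1 vCPU in host 1; 0 vCPU remain.
Final hosts: [15,1] [14,2] [13,3] [13,3] [12] [12] [12] [9,7] [8,8] [7,6] [5].

11 hosts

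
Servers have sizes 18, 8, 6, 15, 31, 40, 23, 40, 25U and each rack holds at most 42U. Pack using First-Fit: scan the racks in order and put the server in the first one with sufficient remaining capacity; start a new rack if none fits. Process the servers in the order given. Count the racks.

Put 18U in rack 1; 24U remain.
Put 8U in rack 1; 16U remain.
Put 6U in rack 1; 10U remain.
Put 15U in rack 2; 27U remain.
Put 31U in rack 3; 11U remain.
Put 40U in rack 4; 2U remain.
Put 23U in rack 2; 4U remain.
Put 40U in rack 5; 2U remain.
Put 25U in rack 6; 17U remain.
Final racks: [18,8,6] [15,23] [31] [40] [40] [25].

6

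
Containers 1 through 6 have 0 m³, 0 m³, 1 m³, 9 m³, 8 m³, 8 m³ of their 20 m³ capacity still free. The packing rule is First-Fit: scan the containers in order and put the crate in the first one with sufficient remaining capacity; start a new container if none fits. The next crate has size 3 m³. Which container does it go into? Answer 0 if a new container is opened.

Containers with room: container 4 (9 m³), container 5 (8 m³), container 6 (8 m³).
The first with room is container 4.

4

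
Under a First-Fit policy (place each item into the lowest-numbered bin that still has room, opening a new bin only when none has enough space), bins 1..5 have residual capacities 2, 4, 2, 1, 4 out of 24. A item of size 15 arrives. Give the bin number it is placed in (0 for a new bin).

0

No bin has ≥ 15 free, so a new bin is opened.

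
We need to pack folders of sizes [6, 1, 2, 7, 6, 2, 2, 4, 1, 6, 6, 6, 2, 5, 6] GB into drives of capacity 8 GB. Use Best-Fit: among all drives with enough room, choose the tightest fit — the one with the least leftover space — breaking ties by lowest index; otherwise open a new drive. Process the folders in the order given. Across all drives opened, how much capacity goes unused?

10

Put 6 GB in drive 1; 2 GB remain.
Put 1 GB in drive 1; 1 GB remain.
Put 2 GB in drive 2; 6 GB remain.
Put 7 GB in drive 3; 1 GB remain.
Put 6 GB in drive 2; 0 GB remain.
Put 2 GB in drive 4; 6 GB remain.
Put 2 GB in drive 4; 4 GB remain.
Put 4 GB in drive 4; 0 GB remain.
Put 1 GB in drive 1; 0 GB remain.
Put 6 GB in drive 5; 2 GB remain.
Put 6 GB in drive 6; 2 GB remain.
Put 6 GB in drive 7; 2 GB remain.
Put 2 GB in drive 5; 0 GB remain.
Put 5 GB in drive 8; 3 GB remain.
Put 6 GB in drive 9; 2 GB remain.
9 drives × 8 GB = 72 GB; used 62 GB; unused 10 GB.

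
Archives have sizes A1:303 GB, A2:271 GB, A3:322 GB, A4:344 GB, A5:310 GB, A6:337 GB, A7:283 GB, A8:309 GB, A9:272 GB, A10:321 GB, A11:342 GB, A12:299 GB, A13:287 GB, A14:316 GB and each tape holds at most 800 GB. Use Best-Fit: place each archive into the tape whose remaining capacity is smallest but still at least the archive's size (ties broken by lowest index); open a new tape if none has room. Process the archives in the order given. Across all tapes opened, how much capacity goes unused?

1284

tape 1: place A1 (303 GB), 497 GB left
tape 1: place A2 (271 GB), 226 GB left
tape 2: place A3 (322 GB), 478 GB left
tape 2: place A4 (344 GB), 134 GB left
tape 3: place A5 (310 GB), 490 GB left
tape 3: place A6 (337 GB), 153 GB left
tape 4: place A7 (283 GB), 517 GB left
tape 4: place A8 (309 GB), 208 GB left
tape 5: place A9 (272 GB), 528 GB left
tape 5: place A10 (321 GB), 207 GB left
tape 6: place A11 (342 GB), 458 GB left
tape 6: place A12 (299 GB), 159 GB left
tape 7: place A13 (287 GB), 513 GB left
tape 7: place A14 (316 GB), 197 GB left
7 tapes × 800 GB = 5600 GB; used 4316 GB; unused 1284 GB.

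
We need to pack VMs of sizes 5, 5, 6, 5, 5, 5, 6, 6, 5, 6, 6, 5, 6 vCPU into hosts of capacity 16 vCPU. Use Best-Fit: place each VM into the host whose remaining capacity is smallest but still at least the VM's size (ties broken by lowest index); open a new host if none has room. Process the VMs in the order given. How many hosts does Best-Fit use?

5

host 1: place 5 vCPU, 11 vCPU left
host 1: place 5 vCPU, 6 vCPU left
host 1: place 6 vCPU, 0 vCPU left
host 2: place 5 vCPU, 11 vCPU left
host 2: place 5 vCPU, 6 vCPU left
host 2: place 5 vCPU, 1 vCPU left
host 3: place 6 vCPU, 10 vCPU left
host 3: place 6 vCPU, 4 vCPU left
host 4: place 5 vCPU, 11 vCPU left
host 4: place 6 vCPU, 5 vCPU left
host 5: place 6 vCPU, 10 vCPU left
host 4: place 5 vCPU, 0 vCPU left
host 5: place 6 vCPU, 4 vCPU left
Final hosts: [5,5,6] [5,5,5] [6,6] [5,6,5] [6,6].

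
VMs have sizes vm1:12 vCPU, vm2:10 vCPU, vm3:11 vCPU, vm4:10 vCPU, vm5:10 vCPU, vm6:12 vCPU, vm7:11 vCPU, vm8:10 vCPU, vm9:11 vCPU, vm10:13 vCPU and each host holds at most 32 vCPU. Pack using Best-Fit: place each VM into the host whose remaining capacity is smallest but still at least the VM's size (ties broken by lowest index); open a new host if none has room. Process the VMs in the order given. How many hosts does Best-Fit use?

4

vm1 (12 vCPU) → host 1 (remaining 20 vCPU)
vm2 (10 vCPU) → host 1 (remaining 10 vCPU)
vm3 (11 vCPU) → host 2 (remaining 21 vCPU)
vm4 (10 vCPU) → host 1 (remaining 0 vCPU)
vm5 (10 vCPU) → host 2 (remaining 11 vCPU)
vm6 (12 vCPU) → host 3 (remaining 20 vCPU)
vm7 (11 vCPU) → host 2 (remaining 0 vCPU)
vm8 (10 vCPU) → host 3 (remaining 10 vCPU)
vm9 (11 vCPU) → host 4 (remaining 21 vCPU)
vm10 (13 vCPU) → host 4 (remaining 8 vCPU)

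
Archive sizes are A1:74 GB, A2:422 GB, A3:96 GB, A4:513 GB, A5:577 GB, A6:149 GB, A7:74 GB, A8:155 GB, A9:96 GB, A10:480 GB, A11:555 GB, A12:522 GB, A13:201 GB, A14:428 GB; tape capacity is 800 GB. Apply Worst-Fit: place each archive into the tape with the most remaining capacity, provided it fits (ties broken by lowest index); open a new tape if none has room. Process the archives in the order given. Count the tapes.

Put A1 (74 GB) in tape 1; 726 GB remain.
Put A2 (422 GB) in tape 1; 304 GB remain.
Put A3 (96 GB) in tape 1; 208 GB remain.
Put A4 (513 GB) in tape 2; 287 GB remain.
Put A5 (577 GB) in tape 3; 223 GB remain.
Put A6 (149 GB) in tape 2; 138 GB remain.
Put A7 (74 GB) in tape 3; 149 GB remain.
Put A8 (155 GB) in tape 1; 53 GB remain.
Put A9 (96 GB) in tape 3; 53 GB remain.
Put A10 (480 GB) in tape 4; 320 GB remain.
Put A11 (555 GB) in tape 5; 245 GB remain.
Put A12 (522 GB) in tape 6; 278 GB remain.
Put A13 (201 GB) in tape 4; 119 GB remain.
Put A14 (428 GB) in tape 7; 372 GB remain.
Final tapes: [74,422,96,155] [513,149] [577,74,96] [480,201] [555] [522] [428].

7 tapes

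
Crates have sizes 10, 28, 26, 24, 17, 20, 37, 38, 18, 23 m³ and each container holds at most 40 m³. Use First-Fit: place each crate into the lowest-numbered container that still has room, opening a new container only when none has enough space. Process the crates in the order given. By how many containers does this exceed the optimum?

First-Fit: [10,28] [26] [24] [17,20] [37] [38] [18] [23] → 8 containers.
Total size 241 m³; any packing needs at least ⌈241/40⌉ = 7 containers.
An optimal packing achieves that bound: [38] [37] [28,10] [26] [24] [23,17] [20,18] → 7 containers.
Excess: 8 − 7 = 1.

1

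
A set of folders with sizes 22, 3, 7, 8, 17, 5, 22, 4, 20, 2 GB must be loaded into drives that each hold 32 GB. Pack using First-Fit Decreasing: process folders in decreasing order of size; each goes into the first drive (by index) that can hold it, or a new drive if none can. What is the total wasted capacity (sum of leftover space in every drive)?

Sorted descending: 22, 22, 20, 17, 8, 7, 5, 4, 3, 2.
Put 22 GB in drive 1; 10 GB remain.
Put 22 GB in drive 2; 10 GB remain.
Put 20 GB in drive 3; 12 GB remain.
Put 17 GB in drive 4; 15 GB remain.
Put 8 GB in drive 1; 2 GB remain.
Put 7 GB in drive 2; 3 GB remain.
Put 5 GB in drive 3; 7 GB remain.
Put 4 GB in drive 3; 3 GB remain.
Put 3 GB in drive 2; 0 GB remain.
Put 2 GB in drive 1; 0 GB remain.
4 drives × 32 GB = 128 GB; used 110 GB; unused 18 GB.

18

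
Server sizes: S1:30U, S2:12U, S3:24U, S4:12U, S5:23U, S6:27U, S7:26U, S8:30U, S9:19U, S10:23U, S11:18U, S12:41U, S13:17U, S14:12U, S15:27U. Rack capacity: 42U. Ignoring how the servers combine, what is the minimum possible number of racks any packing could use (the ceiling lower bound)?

Total size = 30 + 12 + 24 + 12 + 23 + 27 + 26 + 30 + 19 + 23 + 18 + 41 + 17 + 12 + 27 = 341U.
⌈341 / 42⌉ = 9.

9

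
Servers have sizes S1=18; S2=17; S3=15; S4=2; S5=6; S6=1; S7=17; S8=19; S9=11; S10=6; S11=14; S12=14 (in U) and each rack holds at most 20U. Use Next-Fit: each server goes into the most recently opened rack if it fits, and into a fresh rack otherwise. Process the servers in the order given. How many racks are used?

9 racks

Put S1 (18U) in rack 1; 2U remain.
Put S2 (17U) in rack 2; 3U remain.
Put S3 (15U) in rack 3; 5U remain.
Put S4 (2U) in rack 3; 3U remain.
Put S5 (6U) in rack 4; 14U remain.
Put S6 (1U) in rack 4; 13U remain.
Put S7 (17U) in rack 5; 3U remain.
Put S8 (19U) in rack 6; 1U remain.
Put S9 (11U) in rack 7; 9U remain.
Put S10 (6U) in rack 7; 3U remain.
Put S11 (14U) in rack 8; 6U remain.
Put S12 (14U) in rack 9; 6U remain.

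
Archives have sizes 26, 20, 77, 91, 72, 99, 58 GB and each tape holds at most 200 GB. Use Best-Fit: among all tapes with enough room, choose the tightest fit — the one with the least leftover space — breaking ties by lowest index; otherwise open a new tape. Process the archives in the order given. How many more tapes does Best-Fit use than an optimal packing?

Best-Fit: [26,20,77,72] [91,99] [58] → 3 tapes.
Total size 443 GB; any packing needs at least ⌈443/200⌉ = 3 tapes.
So 3 is already optimal.

0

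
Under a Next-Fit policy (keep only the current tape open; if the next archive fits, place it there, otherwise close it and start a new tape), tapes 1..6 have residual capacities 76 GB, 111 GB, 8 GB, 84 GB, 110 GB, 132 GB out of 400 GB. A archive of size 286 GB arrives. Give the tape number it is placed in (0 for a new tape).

0

Next-Fit only looks at tape 6, which has 132 GB free.
286 GB does not fit, so a new tape is opened.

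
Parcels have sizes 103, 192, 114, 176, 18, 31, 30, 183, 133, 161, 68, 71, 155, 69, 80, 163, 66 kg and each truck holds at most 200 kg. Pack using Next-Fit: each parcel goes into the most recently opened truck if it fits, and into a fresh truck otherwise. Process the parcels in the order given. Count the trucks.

13 trucks

Put 103 kg in truck 1; 97 kg remain.
Put 192 kg in truck 2; 8 kg remain.
Put 114 kg in truck 3; 86 kg remain.
Put 176 kg in truck 4; 24 kg remain.
Put 18 kg in truck 4; 6 kg remain.
Put 31 kg in truck 5; 169 kg remain.
Put 30 kg in truck 5; 139 kg remain.
Put 183 kg in truck 6; 17 kg remain.
Put 133 kg in truck 7; 67 kg remain.
Put 161 kg in truck 8; 39 kg remain.
Put 68 kg in truck 9; 132 kg remain.
Put 71 kg in truck 9; 61 kg remain.
Put 155 kg in truck 10; 45 kg remain.
Put 69 kg in truck 11; 131 kg remain.
Put 80 kg in truck 11; 51 kg remain.
Put 163 kg in truck 12; 37 kg remain.
Put 66 kg in truck 13; 134 kg remain.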